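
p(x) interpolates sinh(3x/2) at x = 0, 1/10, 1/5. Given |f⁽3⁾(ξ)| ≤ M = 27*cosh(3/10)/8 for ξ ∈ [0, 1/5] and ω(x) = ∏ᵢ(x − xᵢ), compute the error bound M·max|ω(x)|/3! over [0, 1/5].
sqrt(3)*cosh(3/10)/8000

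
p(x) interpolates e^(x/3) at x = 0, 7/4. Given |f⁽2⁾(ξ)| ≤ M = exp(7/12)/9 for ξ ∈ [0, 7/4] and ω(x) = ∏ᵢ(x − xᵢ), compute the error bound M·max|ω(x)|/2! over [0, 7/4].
49*exp(7/12)/1152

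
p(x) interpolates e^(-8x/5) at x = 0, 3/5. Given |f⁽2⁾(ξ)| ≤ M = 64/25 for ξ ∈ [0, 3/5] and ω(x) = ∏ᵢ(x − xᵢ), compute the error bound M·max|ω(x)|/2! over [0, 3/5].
72/625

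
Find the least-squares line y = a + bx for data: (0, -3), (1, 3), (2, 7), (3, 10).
a = -11/5, b = 43/10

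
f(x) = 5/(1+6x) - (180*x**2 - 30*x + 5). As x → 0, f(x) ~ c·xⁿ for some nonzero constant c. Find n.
3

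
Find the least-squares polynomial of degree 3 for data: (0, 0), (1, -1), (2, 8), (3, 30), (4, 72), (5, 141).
-10/63 + (-484/189)x + (157/126)x² + (53/54)x³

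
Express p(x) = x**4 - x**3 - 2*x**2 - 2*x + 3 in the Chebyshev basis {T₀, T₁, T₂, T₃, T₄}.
(19/8)T₀ + (-11/4)T₁ + (-1/2)T₂ + (-1/4)T₃ + (1/8)T₄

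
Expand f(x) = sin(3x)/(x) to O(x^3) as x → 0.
3 - 9*x**2/2 + O(x**3)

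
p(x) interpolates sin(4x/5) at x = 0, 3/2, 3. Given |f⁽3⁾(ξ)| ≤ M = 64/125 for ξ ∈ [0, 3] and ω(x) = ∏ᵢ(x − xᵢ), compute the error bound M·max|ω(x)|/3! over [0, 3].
8*sqrt(3)/125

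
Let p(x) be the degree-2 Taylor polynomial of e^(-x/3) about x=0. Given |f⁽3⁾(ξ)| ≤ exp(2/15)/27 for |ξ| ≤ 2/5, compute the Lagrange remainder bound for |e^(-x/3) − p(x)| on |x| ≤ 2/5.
4*exp(2/15)/10125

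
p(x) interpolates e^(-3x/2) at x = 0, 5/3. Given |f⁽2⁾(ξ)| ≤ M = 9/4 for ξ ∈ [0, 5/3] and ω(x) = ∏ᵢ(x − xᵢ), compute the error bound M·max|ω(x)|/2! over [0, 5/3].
25/32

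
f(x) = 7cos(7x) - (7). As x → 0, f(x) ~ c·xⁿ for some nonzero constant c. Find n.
2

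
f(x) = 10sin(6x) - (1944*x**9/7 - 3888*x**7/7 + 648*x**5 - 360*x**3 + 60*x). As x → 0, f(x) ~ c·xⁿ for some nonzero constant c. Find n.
11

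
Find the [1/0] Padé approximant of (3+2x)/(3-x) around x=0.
x + 1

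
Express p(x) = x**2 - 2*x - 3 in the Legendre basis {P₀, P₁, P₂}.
(-8/3)P₀ + (-2)P₁ + (2/3)P₂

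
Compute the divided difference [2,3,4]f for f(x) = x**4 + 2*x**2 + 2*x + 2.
57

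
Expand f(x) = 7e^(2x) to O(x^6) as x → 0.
7 + 14*x + 14*x**2 + 28*x**3/3 + 14*x**4/3 + 28*x**5/15 + O(x**6)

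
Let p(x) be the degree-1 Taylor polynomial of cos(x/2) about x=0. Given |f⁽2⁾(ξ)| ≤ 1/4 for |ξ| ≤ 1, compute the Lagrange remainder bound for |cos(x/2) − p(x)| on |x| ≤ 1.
1/8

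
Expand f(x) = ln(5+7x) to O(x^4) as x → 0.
log(5) + 7*x/5 - 49*x**2/50 + 343*x**3/375 + O(x**4)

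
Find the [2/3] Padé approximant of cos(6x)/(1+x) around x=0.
(1 - 15*x**2)/(3*x**3 + 3*x**2 + x + 1)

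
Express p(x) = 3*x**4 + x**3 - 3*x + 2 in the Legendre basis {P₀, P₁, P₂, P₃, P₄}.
(13/5)P₀ + (-12/5)P₁ + (12/7)P₂ + (2/5)P₃ + (24/35)P₄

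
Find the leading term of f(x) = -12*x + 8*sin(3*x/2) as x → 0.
-9*x**3/2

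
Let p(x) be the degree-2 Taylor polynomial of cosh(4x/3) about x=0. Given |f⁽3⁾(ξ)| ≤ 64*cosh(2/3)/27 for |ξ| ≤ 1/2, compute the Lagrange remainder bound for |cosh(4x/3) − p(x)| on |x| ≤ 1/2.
4*cosh(2/3)/81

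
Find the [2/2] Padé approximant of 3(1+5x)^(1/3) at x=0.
(175*x**2/9 + 35*x/2 + 3)/(125*x**2/54 + 25*x/6 + 1)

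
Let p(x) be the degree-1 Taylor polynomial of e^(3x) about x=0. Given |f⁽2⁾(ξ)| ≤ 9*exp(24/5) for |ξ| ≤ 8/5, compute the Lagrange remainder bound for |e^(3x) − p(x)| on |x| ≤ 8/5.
288*exp(24/5)/25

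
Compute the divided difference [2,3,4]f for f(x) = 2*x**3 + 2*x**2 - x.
20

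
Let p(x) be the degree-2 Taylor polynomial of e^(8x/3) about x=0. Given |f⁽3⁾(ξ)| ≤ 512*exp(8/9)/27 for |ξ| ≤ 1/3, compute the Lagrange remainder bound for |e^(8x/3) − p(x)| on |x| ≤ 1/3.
256*exp(8/9)/2187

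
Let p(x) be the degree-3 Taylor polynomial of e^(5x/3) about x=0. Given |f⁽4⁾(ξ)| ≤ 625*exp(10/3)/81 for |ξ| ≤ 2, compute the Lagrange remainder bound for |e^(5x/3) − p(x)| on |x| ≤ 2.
1250*exp(10/3)/243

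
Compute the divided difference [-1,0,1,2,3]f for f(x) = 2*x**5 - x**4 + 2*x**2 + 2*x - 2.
9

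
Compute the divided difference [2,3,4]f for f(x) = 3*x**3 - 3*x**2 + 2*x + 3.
24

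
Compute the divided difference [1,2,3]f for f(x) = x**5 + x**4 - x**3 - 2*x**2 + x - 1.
107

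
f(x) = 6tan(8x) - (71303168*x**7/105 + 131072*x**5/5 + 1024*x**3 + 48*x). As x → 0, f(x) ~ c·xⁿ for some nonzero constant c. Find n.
9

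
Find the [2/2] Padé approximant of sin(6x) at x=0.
6*x/(6*x**2 + 1)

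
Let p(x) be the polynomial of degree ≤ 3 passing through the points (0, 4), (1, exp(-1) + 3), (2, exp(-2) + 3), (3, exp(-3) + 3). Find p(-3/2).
(-189*exp(2) - 35 + 135*e + 153*exp(3))*exp(-3)/16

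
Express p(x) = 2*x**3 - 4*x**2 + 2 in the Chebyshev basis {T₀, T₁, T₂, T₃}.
(3/2)T₁ + (-2)T₂ + (1/2)T₃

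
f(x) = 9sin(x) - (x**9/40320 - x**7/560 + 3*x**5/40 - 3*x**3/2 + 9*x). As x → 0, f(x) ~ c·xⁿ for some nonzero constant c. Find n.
11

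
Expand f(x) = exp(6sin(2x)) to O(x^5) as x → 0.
1 + 12*x + 72*x**2 + 280*x**3 + 768*x**4 + O(x**5)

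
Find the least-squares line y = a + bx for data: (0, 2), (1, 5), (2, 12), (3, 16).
a = 7/5, b = 49/10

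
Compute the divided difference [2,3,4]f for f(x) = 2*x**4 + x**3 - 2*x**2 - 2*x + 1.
117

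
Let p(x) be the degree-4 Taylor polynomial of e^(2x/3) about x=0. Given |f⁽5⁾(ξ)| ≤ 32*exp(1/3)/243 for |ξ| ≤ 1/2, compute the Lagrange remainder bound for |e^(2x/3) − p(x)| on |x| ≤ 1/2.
exp(1/3)/29160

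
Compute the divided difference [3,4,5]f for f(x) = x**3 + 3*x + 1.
12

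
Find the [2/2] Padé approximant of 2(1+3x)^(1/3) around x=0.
(14*x**2/3 + 7*x + 2)/(5*x**2/6 + 5*x/2 + 1)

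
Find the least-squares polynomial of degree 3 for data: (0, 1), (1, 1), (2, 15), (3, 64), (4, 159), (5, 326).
58/63 + (-215/189)x + (-437/252)x² + (323/108)x³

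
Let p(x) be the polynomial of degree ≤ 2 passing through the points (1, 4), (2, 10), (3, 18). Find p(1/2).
7/4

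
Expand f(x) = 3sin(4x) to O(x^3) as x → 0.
12*x + O(x**3)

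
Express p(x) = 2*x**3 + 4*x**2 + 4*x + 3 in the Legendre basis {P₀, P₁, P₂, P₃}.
(13/3)P₀ + (26/5)P₁ + (8/3)P₂ + (4/5)P₃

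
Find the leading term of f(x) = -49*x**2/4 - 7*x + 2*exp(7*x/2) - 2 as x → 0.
343*x**3/24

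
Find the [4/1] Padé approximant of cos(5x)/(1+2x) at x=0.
(625*x**4/24 - 25*x**2/2 + 1)/(2*x + 1)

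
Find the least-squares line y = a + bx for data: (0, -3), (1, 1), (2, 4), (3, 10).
a = -33/10, b = 21/5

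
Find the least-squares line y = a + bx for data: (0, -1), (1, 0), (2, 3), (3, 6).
a = -8/5, b = 12/5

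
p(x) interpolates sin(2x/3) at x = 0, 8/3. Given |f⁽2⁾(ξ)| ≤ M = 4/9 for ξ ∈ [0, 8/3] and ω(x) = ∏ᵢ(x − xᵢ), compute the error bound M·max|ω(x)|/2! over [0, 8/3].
32/81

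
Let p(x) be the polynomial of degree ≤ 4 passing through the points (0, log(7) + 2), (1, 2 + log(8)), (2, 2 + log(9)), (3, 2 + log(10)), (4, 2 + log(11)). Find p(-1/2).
log(11907*11**(35/128)*2**(3/4)*3**(29/32)*5**(19/32)*7**(59/128)/102400) + 2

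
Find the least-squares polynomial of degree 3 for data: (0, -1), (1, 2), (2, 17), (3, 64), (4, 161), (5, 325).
-8/9 + (400/189)x + (-659/252)x² + (329/108)x³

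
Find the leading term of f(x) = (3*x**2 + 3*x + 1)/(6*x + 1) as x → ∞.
x/2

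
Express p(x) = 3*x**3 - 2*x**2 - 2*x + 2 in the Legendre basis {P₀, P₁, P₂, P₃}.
(4/3)P₀ + (-1/5)P₁ + (-4/3)P₂ + (6/5)P₃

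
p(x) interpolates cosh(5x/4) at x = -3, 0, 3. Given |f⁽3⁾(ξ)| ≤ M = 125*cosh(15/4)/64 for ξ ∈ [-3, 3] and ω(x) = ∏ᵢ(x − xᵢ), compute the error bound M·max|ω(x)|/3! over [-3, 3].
125*sqrt(3)*cosh(15/4)/64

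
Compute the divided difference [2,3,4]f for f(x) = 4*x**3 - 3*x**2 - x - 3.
33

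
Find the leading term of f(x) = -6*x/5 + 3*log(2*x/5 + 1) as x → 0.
-6*x**2/25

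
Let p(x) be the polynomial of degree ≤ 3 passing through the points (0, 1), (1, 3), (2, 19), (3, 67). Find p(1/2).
11/8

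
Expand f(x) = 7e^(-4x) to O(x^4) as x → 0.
7 - 28*x + 56*x**2 - 224*x**3/3 + O(x**4)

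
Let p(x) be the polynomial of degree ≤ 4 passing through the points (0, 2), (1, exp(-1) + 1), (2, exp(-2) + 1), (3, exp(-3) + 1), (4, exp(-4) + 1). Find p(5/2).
(-20*exp(3) - 5 + 60*e + 90*exp(2) + 131*exp(4))*exp(-4)/128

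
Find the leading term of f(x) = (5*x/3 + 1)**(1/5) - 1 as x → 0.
x/3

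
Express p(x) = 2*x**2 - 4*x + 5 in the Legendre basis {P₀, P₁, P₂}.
(17/3)P₀ + (-4)P₁ + (4/3)P₂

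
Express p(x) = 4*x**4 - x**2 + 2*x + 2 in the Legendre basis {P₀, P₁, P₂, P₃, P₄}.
(37/15)P₀ + (2)P₁ + (34/21)P₂ + (32/35)P₄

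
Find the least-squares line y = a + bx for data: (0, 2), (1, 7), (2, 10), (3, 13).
a = 13/5, b = 18/5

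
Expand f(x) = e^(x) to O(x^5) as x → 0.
1 + x + x**2/2 + x**3/6 + x**4/24 + O(x**5)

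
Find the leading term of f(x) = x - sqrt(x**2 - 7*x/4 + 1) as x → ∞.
7/8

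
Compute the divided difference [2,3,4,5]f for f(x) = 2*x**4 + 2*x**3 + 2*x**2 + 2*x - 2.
30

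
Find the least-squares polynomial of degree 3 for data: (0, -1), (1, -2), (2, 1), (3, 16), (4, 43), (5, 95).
-23/21 + (-115/126)x + (-71/84)x² + (35/36)x³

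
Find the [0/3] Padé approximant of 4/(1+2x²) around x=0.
4/(2*x**2 + 1)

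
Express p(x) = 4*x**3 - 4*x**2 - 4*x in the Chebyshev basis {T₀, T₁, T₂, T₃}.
(-2)T₀ - T₁ + (-2)T₂ + T₃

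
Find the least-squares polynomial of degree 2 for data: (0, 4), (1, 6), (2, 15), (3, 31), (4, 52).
134/35 + (-53/70)x + (45/14)x²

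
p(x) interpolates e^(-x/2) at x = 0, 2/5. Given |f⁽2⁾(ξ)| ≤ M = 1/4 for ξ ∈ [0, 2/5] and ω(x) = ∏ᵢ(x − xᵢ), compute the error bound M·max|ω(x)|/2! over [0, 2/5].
1/200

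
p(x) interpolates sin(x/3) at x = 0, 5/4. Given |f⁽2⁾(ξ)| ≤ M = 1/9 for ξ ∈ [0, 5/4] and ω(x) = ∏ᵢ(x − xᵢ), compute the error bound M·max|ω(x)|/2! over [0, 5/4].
25/1152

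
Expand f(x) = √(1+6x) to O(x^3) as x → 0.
1 + 3*x - 9*x**2/2 + O(x**3)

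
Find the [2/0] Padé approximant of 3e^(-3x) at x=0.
27*x**2/2 - 9*x + 3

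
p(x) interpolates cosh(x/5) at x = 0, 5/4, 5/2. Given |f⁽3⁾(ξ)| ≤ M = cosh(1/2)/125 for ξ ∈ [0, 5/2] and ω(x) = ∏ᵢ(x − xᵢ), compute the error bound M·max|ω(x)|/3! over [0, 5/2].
sqrt(3)*cosh(1/2)/1728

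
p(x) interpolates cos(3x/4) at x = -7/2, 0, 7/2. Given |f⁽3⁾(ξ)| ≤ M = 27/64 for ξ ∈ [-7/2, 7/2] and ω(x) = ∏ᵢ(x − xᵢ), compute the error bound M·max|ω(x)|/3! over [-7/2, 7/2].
343*sqrt(3)/512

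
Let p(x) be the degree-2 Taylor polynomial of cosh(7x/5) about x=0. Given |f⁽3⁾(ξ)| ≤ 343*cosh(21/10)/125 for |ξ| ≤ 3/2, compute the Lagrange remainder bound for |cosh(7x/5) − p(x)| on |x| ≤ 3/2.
3087*cosh(21/10)/2000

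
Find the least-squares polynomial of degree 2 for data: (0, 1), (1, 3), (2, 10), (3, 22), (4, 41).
41/35 + (-87/70)x + (39/14)x²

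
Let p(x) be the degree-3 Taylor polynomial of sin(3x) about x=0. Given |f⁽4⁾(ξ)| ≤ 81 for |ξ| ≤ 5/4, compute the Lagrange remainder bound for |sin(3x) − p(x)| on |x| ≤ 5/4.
16875/2048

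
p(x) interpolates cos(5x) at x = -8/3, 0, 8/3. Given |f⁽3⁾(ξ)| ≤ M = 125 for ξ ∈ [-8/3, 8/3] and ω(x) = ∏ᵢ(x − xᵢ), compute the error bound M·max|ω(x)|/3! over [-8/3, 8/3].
64000*sqrt(3)/729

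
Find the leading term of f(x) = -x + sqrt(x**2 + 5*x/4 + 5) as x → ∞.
5/8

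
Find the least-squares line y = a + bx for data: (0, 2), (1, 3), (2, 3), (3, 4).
a = 21/10, b = 3/5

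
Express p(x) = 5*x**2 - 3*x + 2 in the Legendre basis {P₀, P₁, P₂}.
(11/3)P₀ + (-3)P₁ + (10/3)P₂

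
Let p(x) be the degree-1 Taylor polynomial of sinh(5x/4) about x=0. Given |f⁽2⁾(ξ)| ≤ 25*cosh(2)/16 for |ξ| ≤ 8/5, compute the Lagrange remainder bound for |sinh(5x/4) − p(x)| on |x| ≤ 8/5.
2*cosh(2)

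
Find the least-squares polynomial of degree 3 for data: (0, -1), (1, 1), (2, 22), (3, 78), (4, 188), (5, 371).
-47/42 + (-85/252)x + (-4/21)x² + (109/36)x³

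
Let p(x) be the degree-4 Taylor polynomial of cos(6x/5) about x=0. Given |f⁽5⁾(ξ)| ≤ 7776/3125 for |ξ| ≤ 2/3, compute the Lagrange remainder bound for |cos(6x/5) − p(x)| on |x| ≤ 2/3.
128/46875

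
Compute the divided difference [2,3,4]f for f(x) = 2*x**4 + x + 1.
110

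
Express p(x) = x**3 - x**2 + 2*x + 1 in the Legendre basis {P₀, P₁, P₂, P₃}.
(2/3)P₀ + (13/5)P₁ + (-2/3)P₂ + (2/5)P₃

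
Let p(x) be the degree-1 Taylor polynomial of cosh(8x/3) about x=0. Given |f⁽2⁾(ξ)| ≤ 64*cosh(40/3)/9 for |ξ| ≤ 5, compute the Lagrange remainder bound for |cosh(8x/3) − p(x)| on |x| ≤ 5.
800*cosh(40/3)/9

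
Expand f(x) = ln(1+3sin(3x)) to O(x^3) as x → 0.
9*x - 81*x**2/2 + O(x**3)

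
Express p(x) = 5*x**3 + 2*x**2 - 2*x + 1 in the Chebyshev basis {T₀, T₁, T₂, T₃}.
(2)T₀ + (7/4)T₁ + T₂ + (5/4)T₃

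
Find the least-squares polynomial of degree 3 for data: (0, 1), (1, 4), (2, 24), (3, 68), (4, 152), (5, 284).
113/126 + (-35/108)x + (251/126)x² + (203/108)x³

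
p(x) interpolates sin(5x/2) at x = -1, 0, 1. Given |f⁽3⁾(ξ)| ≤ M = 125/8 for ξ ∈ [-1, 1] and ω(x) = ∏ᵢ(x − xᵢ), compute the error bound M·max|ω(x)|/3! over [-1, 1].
125*sqrt(3)/216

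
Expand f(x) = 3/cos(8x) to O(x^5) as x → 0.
3 + 96*x**2 + 2560*x**4 + O(x**5)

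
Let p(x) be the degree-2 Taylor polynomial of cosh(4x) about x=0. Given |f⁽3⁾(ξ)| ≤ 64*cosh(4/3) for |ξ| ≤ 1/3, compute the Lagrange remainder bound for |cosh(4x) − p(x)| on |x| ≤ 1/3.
32*cosh(4/3)/81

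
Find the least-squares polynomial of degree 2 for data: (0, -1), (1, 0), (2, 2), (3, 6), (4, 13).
-4/5 + (-3/5)x + x²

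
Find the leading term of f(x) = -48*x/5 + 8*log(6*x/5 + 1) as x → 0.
-144*x**2/25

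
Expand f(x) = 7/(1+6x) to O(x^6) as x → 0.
7 - 42*x + 252*x**2 - 1512*x**3 + 9072*x**4 - 54432*x**5 + O(x**6)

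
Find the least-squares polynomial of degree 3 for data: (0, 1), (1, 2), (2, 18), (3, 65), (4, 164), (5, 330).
125/126 + (-11/108)x + (-223/126)x² + (323/108)x³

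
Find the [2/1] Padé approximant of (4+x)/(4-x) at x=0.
(x/4 + 1)/(1 - x/4)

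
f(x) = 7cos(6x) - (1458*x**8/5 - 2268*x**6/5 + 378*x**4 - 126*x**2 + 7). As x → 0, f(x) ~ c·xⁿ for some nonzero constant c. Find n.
10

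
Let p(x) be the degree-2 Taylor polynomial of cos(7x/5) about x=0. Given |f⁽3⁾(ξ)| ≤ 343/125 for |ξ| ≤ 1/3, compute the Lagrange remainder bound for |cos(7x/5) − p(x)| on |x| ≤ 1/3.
343/20250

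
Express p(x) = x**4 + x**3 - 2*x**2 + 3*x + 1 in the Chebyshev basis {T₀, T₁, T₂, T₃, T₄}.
(3/8)T₀ + (15/4)T₁ + (-1/2)T₂ + (1/4)T₃ + (1/8)T₄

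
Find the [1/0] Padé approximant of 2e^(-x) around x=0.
2 - 2*x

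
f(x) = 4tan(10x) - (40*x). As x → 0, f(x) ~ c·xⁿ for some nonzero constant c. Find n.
3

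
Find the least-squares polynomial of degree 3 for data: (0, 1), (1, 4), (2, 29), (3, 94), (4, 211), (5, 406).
50/63 + (-389/378)x + (223/126)x² + (79/27)x³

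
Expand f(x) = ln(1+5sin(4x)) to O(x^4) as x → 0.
20*x - 200*x**2 + 7840*x**3/3 + O(x**4)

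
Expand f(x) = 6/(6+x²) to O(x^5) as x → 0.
1 - x**2/6 + x**4/36 + O(x**5)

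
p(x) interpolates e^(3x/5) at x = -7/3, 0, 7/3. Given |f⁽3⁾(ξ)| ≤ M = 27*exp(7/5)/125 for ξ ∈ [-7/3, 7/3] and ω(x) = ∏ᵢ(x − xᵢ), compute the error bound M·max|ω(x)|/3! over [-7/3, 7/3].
343*sqrt(3)*exp(7/5)/3375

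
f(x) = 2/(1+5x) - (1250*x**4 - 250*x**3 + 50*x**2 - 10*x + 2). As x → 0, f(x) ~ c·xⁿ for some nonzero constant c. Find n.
5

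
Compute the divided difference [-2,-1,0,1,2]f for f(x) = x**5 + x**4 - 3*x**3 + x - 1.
1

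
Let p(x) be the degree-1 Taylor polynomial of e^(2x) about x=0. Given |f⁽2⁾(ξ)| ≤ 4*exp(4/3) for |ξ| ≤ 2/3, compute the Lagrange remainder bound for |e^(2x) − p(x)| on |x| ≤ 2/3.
8*exp(4/3)/9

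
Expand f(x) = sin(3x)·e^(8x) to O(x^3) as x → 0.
3*x + 24*x**2 + O(x**3)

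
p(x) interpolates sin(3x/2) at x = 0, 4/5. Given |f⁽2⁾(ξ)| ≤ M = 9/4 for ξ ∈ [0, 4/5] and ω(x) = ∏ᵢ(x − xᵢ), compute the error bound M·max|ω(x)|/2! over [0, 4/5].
9/50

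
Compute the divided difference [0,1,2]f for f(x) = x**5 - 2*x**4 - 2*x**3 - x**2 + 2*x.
-6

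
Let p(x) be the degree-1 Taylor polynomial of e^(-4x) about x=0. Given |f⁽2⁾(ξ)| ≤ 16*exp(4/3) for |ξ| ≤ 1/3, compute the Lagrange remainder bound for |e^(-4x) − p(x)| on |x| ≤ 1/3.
8*exp(4/3)/9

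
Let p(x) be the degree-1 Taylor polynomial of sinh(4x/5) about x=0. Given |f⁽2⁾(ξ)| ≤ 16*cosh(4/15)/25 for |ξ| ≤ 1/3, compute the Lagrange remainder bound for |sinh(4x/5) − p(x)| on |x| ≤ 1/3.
8*cosh(4/15)/225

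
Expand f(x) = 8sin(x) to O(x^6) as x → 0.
8*x - 4*x**3/3 + x**5/15 + O(x**6)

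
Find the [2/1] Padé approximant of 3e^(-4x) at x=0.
(8*x**2 - 8*x + 3)/(4*x/3 + 1)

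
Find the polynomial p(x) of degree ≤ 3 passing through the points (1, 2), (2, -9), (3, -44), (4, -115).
-2*x**3 + 3*x + 1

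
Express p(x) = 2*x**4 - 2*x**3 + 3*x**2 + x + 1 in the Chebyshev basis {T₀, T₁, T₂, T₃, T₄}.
(13/4)T₀ + (-1/2)T₁ + (5/2)T₂ + (-1/2)T₃ + (1/4)T₄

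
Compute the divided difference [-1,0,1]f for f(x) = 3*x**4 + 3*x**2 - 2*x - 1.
6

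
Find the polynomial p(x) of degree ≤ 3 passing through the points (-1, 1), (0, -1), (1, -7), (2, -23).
-x**3 - 2*x**2 - 3*x - 1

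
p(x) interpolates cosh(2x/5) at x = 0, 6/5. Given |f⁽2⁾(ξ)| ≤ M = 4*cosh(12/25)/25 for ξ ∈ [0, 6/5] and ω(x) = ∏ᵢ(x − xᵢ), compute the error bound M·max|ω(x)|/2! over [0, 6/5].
18*cosh(12/25)/625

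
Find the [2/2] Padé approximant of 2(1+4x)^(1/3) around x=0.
(224*x**2/27 + 28*x/3 + 2)/(40*x**2/27 + 10*x/3 + 1)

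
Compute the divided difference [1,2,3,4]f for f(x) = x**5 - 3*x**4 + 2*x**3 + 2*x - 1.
37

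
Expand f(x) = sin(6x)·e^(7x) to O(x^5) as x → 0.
6*x + 42*x**2 + 111*x**3 + 91*x**4 + O(x**5)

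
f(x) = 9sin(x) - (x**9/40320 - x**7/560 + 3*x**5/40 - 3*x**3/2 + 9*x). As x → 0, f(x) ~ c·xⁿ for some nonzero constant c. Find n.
11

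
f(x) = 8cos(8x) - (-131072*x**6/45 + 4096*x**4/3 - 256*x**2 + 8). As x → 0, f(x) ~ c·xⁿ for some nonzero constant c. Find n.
8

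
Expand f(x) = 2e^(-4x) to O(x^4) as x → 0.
2 - 8*x + 16*x**2 - 64*x**3/3 + O(x**4)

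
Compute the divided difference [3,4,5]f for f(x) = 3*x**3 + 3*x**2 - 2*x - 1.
39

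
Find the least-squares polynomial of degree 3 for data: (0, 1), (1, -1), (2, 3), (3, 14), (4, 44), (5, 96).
107/126 + (-101/108)x + (-347/252)x² + (29/27)x³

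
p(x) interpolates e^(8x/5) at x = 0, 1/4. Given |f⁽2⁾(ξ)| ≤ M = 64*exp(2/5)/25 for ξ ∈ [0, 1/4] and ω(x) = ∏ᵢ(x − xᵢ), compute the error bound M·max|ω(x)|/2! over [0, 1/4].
exp(2/5)/50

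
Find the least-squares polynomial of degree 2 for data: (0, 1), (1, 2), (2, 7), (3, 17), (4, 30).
33/35 + (-69/70)x + (29/14)x²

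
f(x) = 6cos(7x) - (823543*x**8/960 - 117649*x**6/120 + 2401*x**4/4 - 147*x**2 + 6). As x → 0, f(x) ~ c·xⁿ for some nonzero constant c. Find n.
10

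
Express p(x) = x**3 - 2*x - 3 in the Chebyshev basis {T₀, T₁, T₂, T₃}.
(-3)T₀ + (-5/4)T₁ + (1/4)T₃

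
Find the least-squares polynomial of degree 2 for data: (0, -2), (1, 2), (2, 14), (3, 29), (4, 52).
-15/7 + (25/14)x + (41/14)x²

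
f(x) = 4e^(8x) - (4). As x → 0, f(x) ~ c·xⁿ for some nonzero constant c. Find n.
1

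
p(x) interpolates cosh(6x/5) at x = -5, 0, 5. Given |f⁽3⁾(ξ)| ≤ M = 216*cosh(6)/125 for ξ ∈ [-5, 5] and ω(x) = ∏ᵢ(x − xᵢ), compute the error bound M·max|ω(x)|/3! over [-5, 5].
8*sqrt(3)*cosh(6)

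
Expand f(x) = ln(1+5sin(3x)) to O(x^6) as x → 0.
15*x - 225*x**2/2 + 2205*x**3/2 - 49275*x**4/4 + 1174581*x**5/8 + O(x**6)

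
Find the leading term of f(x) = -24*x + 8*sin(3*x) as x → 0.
-36*x**3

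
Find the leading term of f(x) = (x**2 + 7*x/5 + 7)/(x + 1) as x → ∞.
x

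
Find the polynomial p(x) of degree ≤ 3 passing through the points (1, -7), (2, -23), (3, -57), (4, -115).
-x**3 - 3*x**2 - 3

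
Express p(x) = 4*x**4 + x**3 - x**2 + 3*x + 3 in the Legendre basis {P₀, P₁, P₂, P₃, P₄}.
(52/15)P₀ + (18/5)P₁ + (34/21)P₂ + (2/5)P₃ + (32/35)P₄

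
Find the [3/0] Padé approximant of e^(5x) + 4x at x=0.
125*x**3/6 + 25*x**2/2 + 9*x + 1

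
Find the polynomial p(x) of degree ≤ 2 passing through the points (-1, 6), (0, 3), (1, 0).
3 - 3*x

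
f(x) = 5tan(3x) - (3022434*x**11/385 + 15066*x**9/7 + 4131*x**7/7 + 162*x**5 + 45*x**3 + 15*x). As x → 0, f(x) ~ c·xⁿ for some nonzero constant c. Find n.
13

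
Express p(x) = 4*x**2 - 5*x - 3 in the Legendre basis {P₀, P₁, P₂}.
(-5/3)P₀ + (-5)P₁ + (8/3)P₂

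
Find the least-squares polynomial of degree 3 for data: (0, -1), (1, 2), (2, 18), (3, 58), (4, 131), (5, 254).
-74/63 + (43/27)x + (4/63)x² + (53/27)x³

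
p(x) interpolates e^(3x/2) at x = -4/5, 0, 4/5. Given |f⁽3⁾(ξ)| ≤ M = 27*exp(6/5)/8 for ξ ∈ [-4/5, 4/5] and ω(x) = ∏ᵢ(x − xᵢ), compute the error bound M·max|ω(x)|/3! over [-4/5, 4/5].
8*sqrt(3)*exp(6/5)/125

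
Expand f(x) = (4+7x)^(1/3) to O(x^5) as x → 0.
2**(2/3) + 7*2**(2/3)*x/12 - 49*2**(2/3)*x**2/144 + 1715*2**(2/3)*x**3/5184 - 12005*2**(2/3)*x**4/31104 + O(x**5)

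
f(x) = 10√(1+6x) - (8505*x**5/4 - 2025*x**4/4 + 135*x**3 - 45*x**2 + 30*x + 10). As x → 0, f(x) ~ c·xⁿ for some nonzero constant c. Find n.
6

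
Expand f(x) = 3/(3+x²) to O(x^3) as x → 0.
1 - x**2/3 + O(x**3)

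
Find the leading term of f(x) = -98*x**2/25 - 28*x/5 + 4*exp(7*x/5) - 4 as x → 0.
686*x**3/375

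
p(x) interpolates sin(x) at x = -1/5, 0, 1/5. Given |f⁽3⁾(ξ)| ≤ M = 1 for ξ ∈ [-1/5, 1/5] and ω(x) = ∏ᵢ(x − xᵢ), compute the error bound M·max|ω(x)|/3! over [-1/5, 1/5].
sqrt(3)/3375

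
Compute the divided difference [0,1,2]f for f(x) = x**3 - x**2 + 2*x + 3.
2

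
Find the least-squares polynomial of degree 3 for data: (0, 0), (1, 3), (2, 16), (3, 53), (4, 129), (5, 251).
3/14 + (53/84)x + (-1/2)x² + (25/12)x³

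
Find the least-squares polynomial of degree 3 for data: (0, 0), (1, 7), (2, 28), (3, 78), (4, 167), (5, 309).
1/14 + (275/84)x + (9/7)x² + (25/12)x³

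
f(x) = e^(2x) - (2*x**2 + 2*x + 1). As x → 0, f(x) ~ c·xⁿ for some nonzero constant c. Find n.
3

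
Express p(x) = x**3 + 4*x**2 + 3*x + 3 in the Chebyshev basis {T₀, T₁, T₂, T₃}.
(5)T₀ + (15/4)T₁ + (2)T₂ + (1/4)T₃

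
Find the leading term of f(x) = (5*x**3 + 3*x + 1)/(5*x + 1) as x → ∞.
x**2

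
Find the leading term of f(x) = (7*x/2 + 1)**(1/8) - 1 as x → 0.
7*x/16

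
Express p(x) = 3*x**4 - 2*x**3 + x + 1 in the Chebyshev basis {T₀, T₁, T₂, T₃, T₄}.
(17/8)T₀ + (-1/2)T₁ + (3/2)T₂ + (-1/2)T₃ + (3/8)T₄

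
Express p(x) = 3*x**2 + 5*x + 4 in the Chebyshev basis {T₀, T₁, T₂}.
(11/2)T₀ + (5)T₁ + (3/2)T₂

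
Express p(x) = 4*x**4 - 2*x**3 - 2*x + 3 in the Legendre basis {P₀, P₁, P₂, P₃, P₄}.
(19/5)P₀ + (-16/5)P₁ + (16/7)P₂ + (-4/5)P₃ + (32/35)P₄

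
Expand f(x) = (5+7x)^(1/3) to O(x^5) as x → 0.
5**(1/3) + 7*5**(1/3)*x/15 - 49*5**(1/3)*x**2/225 + 343*5**(1/3)*x**3/2025 - 4802*5**(1/3)*x**4/30375 + O(x**5)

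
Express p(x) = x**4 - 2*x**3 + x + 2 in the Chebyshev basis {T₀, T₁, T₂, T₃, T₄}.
(19/8)T₀ + (-1/2)T₁ + (1/2)T₂ + (-1/2)T₃ + (1/8)T₄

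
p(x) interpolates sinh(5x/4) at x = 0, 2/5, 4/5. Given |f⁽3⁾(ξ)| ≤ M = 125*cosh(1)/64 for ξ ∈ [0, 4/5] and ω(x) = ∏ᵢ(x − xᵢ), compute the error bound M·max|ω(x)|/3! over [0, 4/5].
sqrt(3)*cosh(1)/216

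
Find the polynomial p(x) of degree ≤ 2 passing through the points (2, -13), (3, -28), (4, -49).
-3*x**2 - 1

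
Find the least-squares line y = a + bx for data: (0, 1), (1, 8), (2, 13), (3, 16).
a = 2, b = 5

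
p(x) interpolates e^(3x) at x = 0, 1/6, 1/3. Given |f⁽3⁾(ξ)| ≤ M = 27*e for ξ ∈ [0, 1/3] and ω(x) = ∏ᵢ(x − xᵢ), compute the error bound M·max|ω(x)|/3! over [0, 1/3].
sqrt(3)*e/216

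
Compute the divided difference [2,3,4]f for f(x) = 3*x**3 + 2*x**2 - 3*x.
29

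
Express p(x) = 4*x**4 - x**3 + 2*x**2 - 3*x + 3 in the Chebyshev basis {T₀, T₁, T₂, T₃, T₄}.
(11/2)T₀ + (-15/4)T₁ + (3)T₂ + (-1/4)T₃ + (1/2)T₄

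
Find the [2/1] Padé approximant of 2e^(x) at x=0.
(x**2/3 + 4*x/3 + 2)/(1 - x/3)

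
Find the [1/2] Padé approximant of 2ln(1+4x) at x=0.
8*x/(-4*x**2/3 + 2*x + 1)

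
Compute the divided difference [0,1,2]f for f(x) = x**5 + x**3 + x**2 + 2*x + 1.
19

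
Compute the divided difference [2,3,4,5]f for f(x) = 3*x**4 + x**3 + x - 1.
43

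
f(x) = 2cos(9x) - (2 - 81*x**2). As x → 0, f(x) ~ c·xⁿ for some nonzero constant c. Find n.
4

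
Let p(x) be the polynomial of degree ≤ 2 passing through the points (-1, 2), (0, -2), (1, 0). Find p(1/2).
-7/4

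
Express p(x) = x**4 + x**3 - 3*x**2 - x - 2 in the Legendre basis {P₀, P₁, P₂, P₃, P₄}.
(-14/5)P₀ + (-2/5)P₁ + (-10/7)P₂ + (2/5)P₃ + (8/35)P₄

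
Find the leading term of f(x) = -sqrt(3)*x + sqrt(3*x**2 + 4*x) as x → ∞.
2*sqrt(3)/3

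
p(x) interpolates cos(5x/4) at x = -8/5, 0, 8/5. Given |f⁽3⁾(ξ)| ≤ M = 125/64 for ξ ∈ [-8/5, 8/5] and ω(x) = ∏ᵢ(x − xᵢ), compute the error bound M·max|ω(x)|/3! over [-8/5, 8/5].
8*sqrt(3)/27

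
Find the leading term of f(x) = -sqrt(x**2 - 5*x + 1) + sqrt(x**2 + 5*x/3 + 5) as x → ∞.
10/3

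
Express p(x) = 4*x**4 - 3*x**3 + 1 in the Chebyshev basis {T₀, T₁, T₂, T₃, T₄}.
(5/2)T₀ + (-9/4)T₁ + (2)T₂ + (-3/4)T₃ + (1/2)T₄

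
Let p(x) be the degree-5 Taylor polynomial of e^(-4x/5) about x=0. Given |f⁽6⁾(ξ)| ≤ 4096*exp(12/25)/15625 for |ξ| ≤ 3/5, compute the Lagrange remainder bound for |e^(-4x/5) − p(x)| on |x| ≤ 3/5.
20736*exp(12/25)/1220703125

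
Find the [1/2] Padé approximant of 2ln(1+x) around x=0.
2*x/(-x**2/12 + x/2 + 1)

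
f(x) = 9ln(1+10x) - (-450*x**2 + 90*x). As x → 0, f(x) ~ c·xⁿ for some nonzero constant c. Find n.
3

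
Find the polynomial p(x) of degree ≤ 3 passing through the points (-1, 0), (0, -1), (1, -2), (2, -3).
-x - 1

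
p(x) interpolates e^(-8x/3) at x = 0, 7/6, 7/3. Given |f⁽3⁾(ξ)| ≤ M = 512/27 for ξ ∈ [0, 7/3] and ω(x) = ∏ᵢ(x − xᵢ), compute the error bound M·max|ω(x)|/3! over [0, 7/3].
21952*sqrt(3)/19683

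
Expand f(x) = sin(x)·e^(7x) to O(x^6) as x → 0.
x + 7*x**2 + 73*x**3/3 + 56*x**4 + 2879*x**5/30 + O(x**6)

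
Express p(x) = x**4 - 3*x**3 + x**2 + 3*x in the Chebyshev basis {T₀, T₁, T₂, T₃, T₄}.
(7/8)T₀ + (3/4)T₁ + T₂ + (-3/4)T₃ + (1/8)T₄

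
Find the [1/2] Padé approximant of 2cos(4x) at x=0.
2/(8*x**2 + 1)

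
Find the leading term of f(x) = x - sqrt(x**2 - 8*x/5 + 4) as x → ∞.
4/5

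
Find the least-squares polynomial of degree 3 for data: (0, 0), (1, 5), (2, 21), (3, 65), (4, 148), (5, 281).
5/21 + (95/63)x + (8/21)x² + (19/9)x³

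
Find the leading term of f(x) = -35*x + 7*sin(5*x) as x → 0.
-875*x**3/6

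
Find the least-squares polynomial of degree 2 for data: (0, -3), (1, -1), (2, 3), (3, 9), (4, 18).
-102/35 + (22/35)x + (8/7)x²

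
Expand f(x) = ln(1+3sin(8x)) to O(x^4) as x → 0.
24*x - 288*x**2 + 4352*x**3 + O(x**4)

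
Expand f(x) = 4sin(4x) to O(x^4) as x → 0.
16*x - 128*x**3/3 + O(x**4)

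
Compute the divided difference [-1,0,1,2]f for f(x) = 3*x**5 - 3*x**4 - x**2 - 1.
9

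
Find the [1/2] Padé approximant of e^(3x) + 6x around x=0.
(145*x/17 + 1)/(-9*x**2/34 - 8*x/17 + 1)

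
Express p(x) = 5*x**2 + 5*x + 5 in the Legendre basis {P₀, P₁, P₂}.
(20/3)P₀ + (5)P₁ + (10/3)P₂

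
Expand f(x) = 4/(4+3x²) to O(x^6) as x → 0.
1 - 3*x**2/4 + 9*x**4/16 + O(x**6)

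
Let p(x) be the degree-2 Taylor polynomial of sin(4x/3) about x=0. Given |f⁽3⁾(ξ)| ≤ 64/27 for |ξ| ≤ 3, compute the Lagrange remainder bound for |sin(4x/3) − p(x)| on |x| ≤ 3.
32/3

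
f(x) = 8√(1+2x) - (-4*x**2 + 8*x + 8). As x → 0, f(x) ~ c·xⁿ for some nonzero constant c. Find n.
3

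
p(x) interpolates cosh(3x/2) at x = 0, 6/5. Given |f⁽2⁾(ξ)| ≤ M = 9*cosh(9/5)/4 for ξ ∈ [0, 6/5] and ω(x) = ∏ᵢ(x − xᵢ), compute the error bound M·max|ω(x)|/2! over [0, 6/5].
81*cosh(9/5)/200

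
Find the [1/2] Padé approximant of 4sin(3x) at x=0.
12*x/(3*x**2/2 + 1)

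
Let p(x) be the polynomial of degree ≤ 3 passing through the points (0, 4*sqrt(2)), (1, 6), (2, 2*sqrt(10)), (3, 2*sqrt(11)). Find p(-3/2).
-567/8 - 35*sqrt(11)/8 + 105*sqrt(2)/4 + 135*sqrt(10)/8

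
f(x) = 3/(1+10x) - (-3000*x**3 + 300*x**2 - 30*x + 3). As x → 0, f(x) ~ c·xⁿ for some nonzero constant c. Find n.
4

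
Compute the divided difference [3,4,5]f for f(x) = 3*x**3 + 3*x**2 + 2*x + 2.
39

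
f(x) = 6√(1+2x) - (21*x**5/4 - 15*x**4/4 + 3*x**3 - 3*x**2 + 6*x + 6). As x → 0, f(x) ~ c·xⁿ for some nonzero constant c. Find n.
6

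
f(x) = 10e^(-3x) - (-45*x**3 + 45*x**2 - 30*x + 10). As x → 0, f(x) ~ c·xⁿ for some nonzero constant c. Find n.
4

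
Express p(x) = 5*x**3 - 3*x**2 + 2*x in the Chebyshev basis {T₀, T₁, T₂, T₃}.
(-3/2)T₀ + (23/4)T₁ + (-3/2)T₂ + (5/4)T₃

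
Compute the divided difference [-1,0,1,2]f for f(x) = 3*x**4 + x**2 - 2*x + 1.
6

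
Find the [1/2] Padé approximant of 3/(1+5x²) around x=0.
3/(5*x**2 + 1)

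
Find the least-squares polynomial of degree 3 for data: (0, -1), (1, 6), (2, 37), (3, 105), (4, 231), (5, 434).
-79/63 + (671/189)x + (95/63)x² + (82/27)x³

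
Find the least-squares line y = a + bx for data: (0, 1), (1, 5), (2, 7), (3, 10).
a = 7/5, b = 29/10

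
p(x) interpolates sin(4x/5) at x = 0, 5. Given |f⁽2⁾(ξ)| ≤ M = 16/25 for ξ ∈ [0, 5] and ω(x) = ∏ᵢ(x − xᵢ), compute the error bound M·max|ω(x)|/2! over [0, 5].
2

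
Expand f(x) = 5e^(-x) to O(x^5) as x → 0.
5 - 5*x + 5*x**2/2 - 5*x**3/6 + 5*x**4/24 + O(x**5)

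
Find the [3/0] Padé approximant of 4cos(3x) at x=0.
4 - 18*x**2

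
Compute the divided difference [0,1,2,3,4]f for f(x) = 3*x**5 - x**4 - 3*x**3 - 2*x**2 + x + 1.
29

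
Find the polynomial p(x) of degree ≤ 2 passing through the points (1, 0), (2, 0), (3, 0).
0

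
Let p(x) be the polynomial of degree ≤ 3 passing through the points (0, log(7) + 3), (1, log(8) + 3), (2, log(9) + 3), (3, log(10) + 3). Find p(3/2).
log(6*2**(5/8)*3**(1/8)*35**(15/16)/35) + 3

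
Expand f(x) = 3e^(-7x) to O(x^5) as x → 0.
3 - 21*x + 147*x**2/2 - 343*x**3/2 + 2401*x**4/8 + O(x**5)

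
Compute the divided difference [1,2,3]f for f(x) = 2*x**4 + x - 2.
50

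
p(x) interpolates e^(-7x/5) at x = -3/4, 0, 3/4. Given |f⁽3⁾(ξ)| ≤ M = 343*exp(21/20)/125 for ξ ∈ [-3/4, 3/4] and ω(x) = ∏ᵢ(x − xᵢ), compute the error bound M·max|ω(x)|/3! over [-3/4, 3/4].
343*sqrt(3)*exp(21/20)/8000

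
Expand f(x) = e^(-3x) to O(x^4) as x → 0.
1 - 3*x + 9*x**2/2 - 9*x**3/2 + O(x**4)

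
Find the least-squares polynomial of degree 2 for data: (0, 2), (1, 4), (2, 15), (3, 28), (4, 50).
9/5 + (3)x²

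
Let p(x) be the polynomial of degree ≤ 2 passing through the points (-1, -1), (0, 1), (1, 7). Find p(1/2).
7/2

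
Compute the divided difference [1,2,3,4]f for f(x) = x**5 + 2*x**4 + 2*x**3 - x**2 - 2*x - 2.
87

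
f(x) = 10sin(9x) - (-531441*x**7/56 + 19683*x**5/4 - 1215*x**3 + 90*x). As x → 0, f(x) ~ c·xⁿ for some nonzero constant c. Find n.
9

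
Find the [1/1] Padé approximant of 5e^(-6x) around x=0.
(5 - 15*x)/(3*x + 1)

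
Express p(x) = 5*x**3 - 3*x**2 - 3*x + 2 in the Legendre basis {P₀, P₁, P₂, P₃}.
P₀ + (-2)P₂ + (2)P₃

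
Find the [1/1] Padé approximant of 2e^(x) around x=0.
(x + 2)/(1 - x/2)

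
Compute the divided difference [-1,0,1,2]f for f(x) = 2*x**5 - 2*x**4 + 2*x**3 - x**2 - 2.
8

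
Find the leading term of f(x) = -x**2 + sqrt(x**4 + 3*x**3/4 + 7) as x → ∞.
3*x/8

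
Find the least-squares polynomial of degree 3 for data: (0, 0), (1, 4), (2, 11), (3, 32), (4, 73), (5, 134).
7/18 + (857/756)x + (23/63)x² + (103/108)x³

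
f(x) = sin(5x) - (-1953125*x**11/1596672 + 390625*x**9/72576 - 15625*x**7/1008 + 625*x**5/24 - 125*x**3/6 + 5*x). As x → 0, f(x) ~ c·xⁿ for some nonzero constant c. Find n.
13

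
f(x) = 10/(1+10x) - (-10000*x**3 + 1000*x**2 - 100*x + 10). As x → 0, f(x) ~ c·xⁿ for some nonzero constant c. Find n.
4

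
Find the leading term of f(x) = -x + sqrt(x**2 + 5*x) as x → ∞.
5/2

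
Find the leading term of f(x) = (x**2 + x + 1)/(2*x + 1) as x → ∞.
x/2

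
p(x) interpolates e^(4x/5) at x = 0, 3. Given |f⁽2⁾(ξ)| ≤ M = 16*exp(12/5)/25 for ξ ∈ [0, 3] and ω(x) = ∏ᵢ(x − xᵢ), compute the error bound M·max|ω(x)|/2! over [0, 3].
18*exp(12/5)/25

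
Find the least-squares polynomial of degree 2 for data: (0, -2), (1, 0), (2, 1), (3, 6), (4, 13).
-8/5 + (-2/5)x + x²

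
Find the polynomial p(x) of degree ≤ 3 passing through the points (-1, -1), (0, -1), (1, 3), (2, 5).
-x**3 + 2*x**2 + 3*x - 1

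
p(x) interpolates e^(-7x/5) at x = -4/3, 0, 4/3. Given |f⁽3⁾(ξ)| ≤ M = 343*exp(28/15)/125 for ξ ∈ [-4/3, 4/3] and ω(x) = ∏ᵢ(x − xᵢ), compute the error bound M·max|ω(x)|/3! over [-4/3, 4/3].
21952*sqrt(3)*exp(28/15)/91125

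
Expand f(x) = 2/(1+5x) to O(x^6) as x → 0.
2 - 10*x + 50*x**2 - 250*x**3 + 1250*x**4 - 6250*x**5 + O(x**6)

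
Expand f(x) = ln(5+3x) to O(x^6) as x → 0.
log(5) + 3*x/5 - 9*x**2/50 + 9*x**3/125 - 81*x**4/2500 + 243*x**5/15625 + O(x**6)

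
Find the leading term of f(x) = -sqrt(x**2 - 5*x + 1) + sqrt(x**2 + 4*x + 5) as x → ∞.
9/2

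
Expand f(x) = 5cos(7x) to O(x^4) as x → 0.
5 - 245*x**2/2 + O(x**4)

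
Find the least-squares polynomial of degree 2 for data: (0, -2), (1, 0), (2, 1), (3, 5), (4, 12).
-54/35 + (-29/70)x + (13/14)x²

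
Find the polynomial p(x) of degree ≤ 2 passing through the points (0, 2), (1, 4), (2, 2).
-2*x**2 + 4*x + 2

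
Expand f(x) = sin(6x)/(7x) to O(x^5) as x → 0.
6/7 - 36*x**2/7 + 324*x**4/35 + O(x**5)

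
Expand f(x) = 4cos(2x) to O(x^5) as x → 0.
4 - 8*x**2 + 8*x**4/3 + O(x**5)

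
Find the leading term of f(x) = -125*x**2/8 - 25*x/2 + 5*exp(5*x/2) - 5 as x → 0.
625*x**3/48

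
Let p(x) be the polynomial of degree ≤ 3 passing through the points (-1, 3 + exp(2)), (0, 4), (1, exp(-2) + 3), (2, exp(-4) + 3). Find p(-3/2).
(-5 + 21*exp(2) + (13 + 35*exp(2))*exp(4))*exp(-4)/16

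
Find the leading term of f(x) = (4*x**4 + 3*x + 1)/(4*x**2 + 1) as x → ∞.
x**2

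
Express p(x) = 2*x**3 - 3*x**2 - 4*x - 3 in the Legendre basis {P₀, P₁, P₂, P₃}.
(-4)P₀ + (-14/5)P₁ + (-2)P₂ + (4/5)P₃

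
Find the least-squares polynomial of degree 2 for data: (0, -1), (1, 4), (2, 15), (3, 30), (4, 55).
-5/7 + (43/35)x + (22/7)x²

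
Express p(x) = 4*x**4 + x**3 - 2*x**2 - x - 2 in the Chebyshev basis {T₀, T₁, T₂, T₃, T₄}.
(-3/2)T₀ + (-1/4)T₁ + T₂ + (1/4)T₃ + (1/2)T₄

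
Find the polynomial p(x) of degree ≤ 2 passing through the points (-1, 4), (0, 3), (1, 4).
x**2 + 3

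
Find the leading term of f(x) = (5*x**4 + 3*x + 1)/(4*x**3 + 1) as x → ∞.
5*x/4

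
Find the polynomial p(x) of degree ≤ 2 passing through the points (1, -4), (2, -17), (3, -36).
-3*x**2 - 4*x + 3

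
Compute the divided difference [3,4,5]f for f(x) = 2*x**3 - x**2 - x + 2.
23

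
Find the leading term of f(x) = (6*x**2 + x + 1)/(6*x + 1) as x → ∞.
x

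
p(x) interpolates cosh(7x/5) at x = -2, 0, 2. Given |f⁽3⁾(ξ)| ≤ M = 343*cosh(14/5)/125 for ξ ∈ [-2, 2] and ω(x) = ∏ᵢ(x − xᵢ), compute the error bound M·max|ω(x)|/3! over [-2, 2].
2744*sqrt(3)*cosh(14/5)/3375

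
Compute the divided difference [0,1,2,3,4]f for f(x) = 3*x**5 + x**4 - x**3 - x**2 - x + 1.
31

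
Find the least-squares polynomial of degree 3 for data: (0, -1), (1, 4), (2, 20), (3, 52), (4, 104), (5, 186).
-145/126 + (1921/756)x + (127/63)x² + (107/108)x³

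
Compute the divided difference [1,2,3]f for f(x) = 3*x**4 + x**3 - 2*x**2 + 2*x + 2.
79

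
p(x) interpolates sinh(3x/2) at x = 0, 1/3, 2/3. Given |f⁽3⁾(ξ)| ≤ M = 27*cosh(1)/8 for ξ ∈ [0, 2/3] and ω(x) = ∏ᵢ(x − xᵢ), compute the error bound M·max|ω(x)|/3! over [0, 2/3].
sqrt(3)*cosh(1)/216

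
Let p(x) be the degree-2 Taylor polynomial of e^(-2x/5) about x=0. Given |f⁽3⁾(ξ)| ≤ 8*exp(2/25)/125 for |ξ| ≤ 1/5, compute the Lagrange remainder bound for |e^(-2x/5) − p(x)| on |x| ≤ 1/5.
4*exp(2/25)/46875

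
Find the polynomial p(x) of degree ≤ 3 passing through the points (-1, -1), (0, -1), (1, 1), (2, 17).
2*x**3 + x**2 - x - 1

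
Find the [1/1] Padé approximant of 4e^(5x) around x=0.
(10*x + 4)/(1 - 5*x/2)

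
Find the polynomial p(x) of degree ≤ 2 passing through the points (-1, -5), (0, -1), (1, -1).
-2*x**2 + 2*x - 1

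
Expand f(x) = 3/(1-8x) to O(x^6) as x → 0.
3 + 24*x + 192*x**2 + 1536*x**3 + 12288*x**4 + 98304*x**5 + O(x**6)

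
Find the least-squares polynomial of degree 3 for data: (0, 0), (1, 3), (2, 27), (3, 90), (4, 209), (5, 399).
13/126 + (-2095/756)x + (325/126)x² + (301/108)x³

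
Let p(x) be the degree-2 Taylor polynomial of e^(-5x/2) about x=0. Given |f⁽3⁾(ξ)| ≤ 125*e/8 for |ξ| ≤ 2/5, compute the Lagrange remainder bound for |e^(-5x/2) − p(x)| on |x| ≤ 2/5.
e/6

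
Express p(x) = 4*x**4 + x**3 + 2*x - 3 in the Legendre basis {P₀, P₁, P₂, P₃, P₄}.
(-11/5)P₀ + (13/5)P₁ + (16/7)P₂ + (2/5)P₃ + (32/35)P₄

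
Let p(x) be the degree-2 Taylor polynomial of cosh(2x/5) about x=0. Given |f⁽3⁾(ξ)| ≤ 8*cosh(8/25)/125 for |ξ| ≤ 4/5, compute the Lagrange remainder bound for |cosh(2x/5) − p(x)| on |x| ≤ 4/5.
256*cosh(8/25)/46875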